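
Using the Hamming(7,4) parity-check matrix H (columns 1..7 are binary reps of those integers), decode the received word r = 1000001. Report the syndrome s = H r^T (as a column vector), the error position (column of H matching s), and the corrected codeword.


s = (1, 1, 0)^T, error position = 6, corrected codeword c = 1000011

Compute s = H r^T mod 2 one row at a time:
  s_1 = 0 + 0 + 0 + 1 = 1 ≡ 1 (mod 2).
  s_2 = 0 + 0 + 0 + 1 = 1 ≡ 1 (mod 2).
  s_3 = 1 + 0 + 0 + 1 = 2 ≡ 0 (mod 2).
s = (1, 1, 0)^T — this equals column 6 of H (binary 110), so error is at position 6.
Correct: flip bit 6 of r = 1000001 to get c = 1000011.


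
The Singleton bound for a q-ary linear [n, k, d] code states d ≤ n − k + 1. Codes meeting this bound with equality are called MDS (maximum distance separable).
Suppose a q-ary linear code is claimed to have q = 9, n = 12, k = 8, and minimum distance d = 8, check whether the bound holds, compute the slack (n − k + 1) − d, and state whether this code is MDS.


Singleton RHS = n − k + 1 = 5, slack = -3, bound violated (no such code; not MDS).

Singleton bound: d ≤ n − k + 1.
Here n = 12, k = 8, so n − k + 1 = 5.
Given d = 8, check d ≤ 5: NO.
Slack = (n − k + 1) − d = -3.
The slack is negative: d = 8 exceeds n − k + 1 = 5 by 3, so the Singleton bound is violated and no linear [12, 8, 8]_9 code can exist. In particular it is not MDS (MDS requires d = n − k + 1 exactly).
Description: the claimed parameters are [12, 8, 8]_9; such a code would be impossible (violates the Singleton bound).


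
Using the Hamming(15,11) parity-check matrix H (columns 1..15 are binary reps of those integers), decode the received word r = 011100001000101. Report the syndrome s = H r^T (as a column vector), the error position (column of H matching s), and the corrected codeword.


s = (1, 1, 1, 0)^T, error position = 14, corrected codeword c = 011100001000111

Compute s = H r^T mod 2 one row at a time:
  s_1 = 0 + 1 + 0 + 0 + 0 + 1 + 0 + 1 = 3 ≡ 1 (mod 2).
  s_2 = 1 + 0 + 0 + 0 + 0 + 1 + 0 + 1 = 3 ≡ 1 (mod 2).
  s_3 = 1 + 1 + 0 + 0 + 0 + 0 + 0 + 1 = 3 ≡ 1 (mod 2).
  s_4 = 0 + 1 + 0 + 0 + 1 + 0 + 1 + 1 = 4 ≡ 0 (mod 2).
s = (1, 1, 1, 0)^T — this equals column 14 of H (binary 1110), so error is at position 14.
Correct: flip bit 14 of r = 011100001000101 to get c = 011100001000111.


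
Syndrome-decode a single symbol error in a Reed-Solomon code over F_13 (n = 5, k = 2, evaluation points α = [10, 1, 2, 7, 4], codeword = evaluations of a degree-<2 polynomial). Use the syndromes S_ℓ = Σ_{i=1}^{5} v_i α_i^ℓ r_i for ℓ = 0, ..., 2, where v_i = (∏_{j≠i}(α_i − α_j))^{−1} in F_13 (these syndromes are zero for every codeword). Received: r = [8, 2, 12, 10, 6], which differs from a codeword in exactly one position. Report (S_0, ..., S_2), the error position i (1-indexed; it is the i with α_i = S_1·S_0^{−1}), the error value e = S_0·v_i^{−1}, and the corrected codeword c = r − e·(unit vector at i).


S = (8, 2, 7), error at position 1, error magnitude e = 7, c = [1, 2, 12, 10, 6].

Step 1: column multipliers v_i = (∏_{j≠i}(α_i − α_j))^{−1} mod 13.
  i = 1 (α = 10): (10−1)(10−2)(10−7)(10−4) = 9·8·3·6 = 1296 ≡ 9, so v_1 = 9^{−1} = 3 (mod 13).
  i = 2 (α = 1): (1−10)(1−2)(1−7)(1−4) = (−9)·(−1)·(−6)·(−3) = 162 ≡ 6, so v_2 = 6^{−1} = 11 (mod 13).
  i = 3 (α = 2): (2−10)(2−1)(2−7)(2−4) = (−8)·1·(−5)·(−2) = −80 ≡ 11, so v_3 = 11^{−1} = 6 (mod 13).
  i = 4 (α = 7): (7−10)(7−1)(7−2)(7−4) = (−3)·6·5·3 = −270 ≡ 3, so v_4 = 3^{−1} = 9 (mod 13).
  i = 5 (α = 4): (4−10)(4−1)(4−2)(4−7) = (−6)·3·2·(−3) = 108 ≡ 4, so v_5 = 4^{−1} = 10 (mod 13).
  v = [3, 11, 6, 9, 10].
Step 2: syndromes of r = [8, 2, 12, 10, 6] (all sums mod 13).
  S_0 = Σ v_i r_i = 3·8 + 11·2 + 6·12 + 9·10 + 10·6 = 268 ≡ 8.
  S_1 = Σ v_i α_i r_i = 3·10·8 + 11·1·2 + 6·2·12 + 9·7·10 + 10·4·6 = 1276 ≡ 2.
  α_i^2 mod 13 = [9, 1, 4, 10, 3].
  S_2 = Σ v_i α_i^2 r_i = 3·9·8 + 11·1·2 + 6·4·12 + 9·10·10 + 10·3·6 = 1606 ≡ 7.
  S = (8, 2, 7) ≠ 0, so r is not a codeword (an error is present).
Step 3: locate the error. For a single error e at position i, S_ℓ = v_i·e·α_i^ℓ, so α_err = S_1/S_0.
  S_0^{−1} = 8^{−1} = 5 (mod 13), so α_err = 2·5 = 10 ≡ 10 = α_1. Error position i = 1.
  Consistency check: S_2/S_1 = 7·7 = 49 ≡ 10 = α_err ✓ (single-error assumption holds).
Step 4: error magnitude e = S_0/v_1 = S_0·∏_{j≠1}(α_1 − α_j) = 8·9 = 72 ≡ 7 (mod 13).
Step 5: correct position 1: c_1 = r_1 − e = 8 − 7 ≡ 1 (mod 13). Hence c = [1, 2, 12, 10, 6].
  Check: interpolating c through the α_i gives m(x) = 5 + 10·x (degree < 2) with m(α_i) = c_i for every i, so c is indeed a codeword.


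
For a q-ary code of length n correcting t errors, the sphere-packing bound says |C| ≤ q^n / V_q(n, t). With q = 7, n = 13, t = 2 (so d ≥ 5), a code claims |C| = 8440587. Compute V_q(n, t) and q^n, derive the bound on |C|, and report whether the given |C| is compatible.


V_q(n, t) = 2887, q^n = 96889010407, Hamming bound = 33560446, |C| = 8440587 ≤ bound (satisfied).

Step 1: Compute V_q(n, t) = Σ_{j=0}^2 C(n, j) (q−1)^j.
  j = 0: C(13,0)·(6)^0 = 1·1 = 1.
  j = 1: C(13,1)·(6)^1 = 13·6 = 78.
  j = 2: C(13,2)·(6)^2 = 78·36 = 2808.
  V_q(n, t) = 1 + 78 + 2808 = 2887.
Step 2: q^n = 7^13 = 96889010407.
Step 3: Hamming bound ⌊q^n / V_q(n,t)⌋ = ⌊96889010407/2887⌋ = 33560446.
Step 4: Compare |C| = 8440587 to 33560446: satisfied.
The claimed |C| lies below the Hamming bound.


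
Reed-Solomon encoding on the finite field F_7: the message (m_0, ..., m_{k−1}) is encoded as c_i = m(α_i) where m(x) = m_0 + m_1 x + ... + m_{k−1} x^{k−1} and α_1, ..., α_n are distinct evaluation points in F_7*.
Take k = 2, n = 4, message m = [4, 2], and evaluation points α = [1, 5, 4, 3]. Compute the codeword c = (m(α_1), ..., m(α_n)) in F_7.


c = [6, 0, 5, 3]

Message polynomial: m(x) = 4 + 2·x (mod 7).
For each evaluation point α_i, compute m(α_i) mod 7:
  α_1 = 1: Horner steps 2 → 6, so m(1) = 6.
  α_2 = 5: Horner steps 2 → 0, so m(5) = 0.
  α_3 = 4: Horner steps 2 → 5, so m(4) = 5.
  α_4 = 3: Horner steps 2 → 3, so m(3) = 3.
Codeword c = [6, 0, 5, 3] ∈ F_7^4.


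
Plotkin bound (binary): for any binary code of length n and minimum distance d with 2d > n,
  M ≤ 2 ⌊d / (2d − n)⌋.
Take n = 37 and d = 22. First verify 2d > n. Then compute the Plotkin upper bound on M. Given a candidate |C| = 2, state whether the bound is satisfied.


Plotkin bound M ≤ 6; given |C| = 2 ≤ bound (satisfied).

Check applicability: 2d = 44, n = 37.
2d − n = 7 > 0, so Plotkin applies.
Compute d/(2d−n) = 22/7 ≈ 3.1429.
⌊d/(2d−n)⌋ = 3.
Plotkin bound: M ≤ 2·3 = 6.
Given |C| = 2, check: satisfied.
This |C| is below the Plotkin bound.


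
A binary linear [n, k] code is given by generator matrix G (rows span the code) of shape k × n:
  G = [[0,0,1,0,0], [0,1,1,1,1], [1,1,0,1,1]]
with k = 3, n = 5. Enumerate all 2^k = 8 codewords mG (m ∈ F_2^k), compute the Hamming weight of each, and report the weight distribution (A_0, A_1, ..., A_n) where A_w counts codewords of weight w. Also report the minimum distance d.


Weight distribution: A_0 = 1, A_1 = 2, A_2 = 1, A_3 = 1, A_4 = 2, A_5 = 1. Minimum distance d = 1.

Enumerate all 2^3 = 8 messages m ∈ F_2^3.
For each, compute codeword c = mG in F_2^5, then tally its weight.
  m = 000 → c = 00000, weight = 0.
  m = 100 → c = 00100, weight = 1.
  m = 010 → c = 01111, weight = 4.
  m = 110 → c = 01011, weight = 3.
  m = 001 → c = 11011, weight = 4.
  m = 101 → c = 11111, weight = 5.
  m = 011 → c = 10100, weight = 2.
  m = 111 → c = 10000, weight = 1.
Tally weights:
  weight 0: 1 codewords.
  weight 1: 2 codewords.
  weight 2: 1 codewords.
  weight 3: 1 codewords.
  weight 4: 2 codewords.
  weight 5: 1 codewords.
Minimum distance d = smallest w > 0 with A_w > 0 = 1.
Sanity: Σ A_w = 8 = 2^3 = 8 ✓.


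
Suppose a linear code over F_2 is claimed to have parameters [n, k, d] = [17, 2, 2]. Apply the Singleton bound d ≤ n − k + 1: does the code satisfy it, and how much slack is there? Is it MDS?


Singleton RHS = n − k + 1 = 16, slack = 14, bound satisfied, not MDS.

Singleton bound: d ≤ n − k + 1.
Here n = 17, k = 2, so n − k + 1 = 16.
Given d = 2, check d ≤ 16: YES.
Slack = (n − k + 1) − d = 14.
The code is NOT MDS (slack = 14 > 0).
Description: the claimed parameters are [17, 2, 2]_2; such a code would be non-MDS.


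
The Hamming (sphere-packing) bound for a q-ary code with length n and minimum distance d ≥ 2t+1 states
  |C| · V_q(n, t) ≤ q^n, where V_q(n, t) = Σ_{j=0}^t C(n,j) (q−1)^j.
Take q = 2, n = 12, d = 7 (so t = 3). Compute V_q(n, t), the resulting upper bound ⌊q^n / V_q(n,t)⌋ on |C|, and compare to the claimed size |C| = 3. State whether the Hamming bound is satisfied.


V_q(n, t) = 299, q^n = 4096, Hamming bound = 13, |C| = 3 ≤ bound (satisfied).

Step 1: Compute V_q(n, t) = Σ_{j=0}^3 C(n, j) (q−1)^j.
  j = 0: C(12,0)·(1)^0 = 1·1 = 1.
  j = 1: C(12,1)·(1)^1 = 12·1 = 12.
  j = 2: C(12,2)·(1)^2 = 66·1 = 66.
  j = 3: C(12,3)·(1)^3 = 220·1 = 220.
  V_q(n, t) = 1 + 12 + 66 + 220 = 299.
Step 2: q^n = 2^12 = 4096.
Step 3: Hamming bound ⌊q^n / V_q(n,t)⌋ = ⌊4096/299⌋ = 13.
Step 4: Compare |C| = 3 to 13: satisfied.
The claimed |C| lies below the Hamming bound.


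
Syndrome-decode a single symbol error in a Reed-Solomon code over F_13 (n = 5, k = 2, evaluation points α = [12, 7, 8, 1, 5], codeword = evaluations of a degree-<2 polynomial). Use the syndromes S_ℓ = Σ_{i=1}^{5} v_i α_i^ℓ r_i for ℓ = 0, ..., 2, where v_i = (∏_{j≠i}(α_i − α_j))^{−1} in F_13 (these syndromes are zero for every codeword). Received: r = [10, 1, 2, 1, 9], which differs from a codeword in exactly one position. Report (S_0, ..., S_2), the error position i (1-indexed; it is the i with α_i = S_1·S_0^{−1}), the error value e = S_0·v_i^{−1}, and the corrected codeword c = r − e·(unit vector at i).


S = (5, 9, 11), error at position 2, error magnitude e = 1, c = [10, 0, 2, 1, 9].

Step 1: column multipliers v_i = (∏_{j≠i}(α_i − α_j))^{−1} mod 13.
  i = 1 (α = 12): (12−7)(12−8)(12−1)(12−5) = 5·4·11·7 = 1540 ≡ 6, so v_1 = 6^{−1} = 11 (mod 13).
  i = 2 (α = 7): (7−12)(7−8)(7−1)(7−5) = (−5)·(−1)·6·2 = 60 ≡ 8, so v_2 = 8^{−1} = 5 (mod 13).
  i = 3 (α = 8): (8−12)(8−7)(8−1)(8−5) = (−4)·1·7·3 = −84 ≡ 7, so v_3 = 7^{−1} = 2 (mod 13).
  i = 4 (α = 1): (1−12)(1−7)(1−8)(1−5) = (−11)·(−6)·(−7)·(−4) = 1848 ≡ 2, so v_4 = 2^{−1} = 7 (mod 13).
  i = 5 (α = 5): (5−12)(5−7)(5−8)(5−1) = (−7)·(−2)·(−3)·4 = −168 ≡ 1, so v_5 = 1^{−1} = 1 (mod 13).
  v = [11, 5, 2, 7, 1].
Step 2: syndromes of r = [10, 1, 2, 1, 9] (all sums mod 13).
  S_0 = Σ v_i r_i = 11·10 + 5·1 + 2·2 + 7·1 + 1·9 = 135 ≡ 5.
  S_1 = Σ v_i α_i r_i = 11·12·10 + 5·7·1 + 2·8·2 + 7·1·1 + 1·5·9 = 1439 ≡ 9.
  α_i^2 mod 13 = [1, 10, 12, 1, 12].
  S_2 = Σ v_i α_i^2 r_i = 11·1·10 + 5·10·1 + 2·12·2 + 7·1·1 + 1·12·9 = 323 ≡ 11.
  S = (5, 9, 11) ≠ 0, so r is not a codeword (an error is present).
Step 3: locate the error. For a single error e at position i, S_ℓ = v_i·e·α_i^ℓ, so α_err = S_1/S_0.
  S_0^{−1} = 5^{−1} = 8 (mod 13), so α_err = 9·8 = 72 ≡ 7 = α_2. Error position i = 2.
  Consistency check: S_2/S_1 = 11·3 = 33 ≡ 7 = α_err ✓ (single-error assumption holds).
Step 4: error magnitude e = S_0/v_2 = S_0·∏_{j≠2}(α_2 − α_j) = 5·8 = 40 ≡ 1 (mod 13).
Step 5: correct position 2: c_2 = r_2 − e = 1 − 1 ≡ 0 (mod 13). Hence c = [10, 0, 2, 1, 9].
  Check: interpolating c through the α_i gives m(x) = 12 + 2·x (degree < 2) with m(α_i) = c_i for every i, so c is indeed a codeword.


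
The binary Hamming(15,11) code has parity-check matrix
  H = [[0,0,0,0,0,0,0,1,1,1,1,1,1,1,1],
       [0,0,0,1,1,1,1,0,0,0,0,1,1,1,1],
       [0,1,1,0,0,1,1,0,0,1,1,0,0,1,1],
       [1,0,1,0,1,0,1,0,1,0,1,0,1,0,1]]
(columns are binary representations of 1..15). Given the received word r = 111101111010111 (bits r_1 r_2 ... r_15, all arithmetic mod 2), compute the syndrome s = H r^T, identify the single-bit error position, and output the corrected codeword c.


s = (0, 0, 1, 1)^T, error position = 3, corrected codeword c = 110101111010111

Compute s = H r^T mod 2 one row at a time:
  s_1 = 1 + 1 + 0 + 1 + 0 + 1 + 1 + 1 = 6 ≡ 0 (mod 2).
  s_2 = 1 + 0 + 1 + 1 + 0 + 1 + 1 + 1 = 6 ≡ 0 (mod 2).
  s_3 = 1 + 1 + 1 + 1 + 0 + 1 + 1 + 1 = 7 ≡ 1 (mod 2).
  s_4 = 1 + 1 + 0 + 1 + 1 + 1 + 1 + 1 = 7 ≡ 1 (mod 2).
s = (0, 0, 1, 1)^T — this equals column 3 of H (binary 0011), so error is at position 3.
Correct: flip bit 3 of r = 111101111010111 to get c = 110101111010111.


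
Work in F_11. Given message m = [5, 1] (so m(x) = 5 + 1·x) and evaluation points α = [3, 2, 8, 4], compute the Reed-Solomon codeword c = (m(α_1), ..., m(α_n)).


c = [8, 7, 2, 9]

Message polynomial: m(x) = 5 + 1·x (mod 11).
For each evaluation point α_i, compute m(α_i) mod 11:
  α_1 = 3: Horner steps 1 → 8, so m(3) = 8.
  α_2 = 2: Horner steps 1 → 7, so m(2) = 7.
  α_3 = 8: Horner steps 1 → 2, so m(8) = 2.
  α_4 = 4: Horner steps 1 → 9, so m(4) = 9.
Codeword c = [8, 7, 2, 9] ∈ F_11^4.


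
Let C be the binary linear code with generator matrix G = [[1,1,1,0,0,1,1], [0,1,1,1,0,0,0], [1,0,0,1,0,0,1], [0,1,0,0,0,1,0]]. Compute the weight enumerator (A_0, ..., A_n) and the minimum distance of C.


Weight distribution: A_0 = 1, A_1 = 2, A_2 = 2, A_3 = 4, A_4 = 5, A_5 = 2. Minimum distance d = 1.

Enumerate all 2^4 = 16 messages m ∈ F_2^4.
For each, compute codeword c = mG in F_2^7, then tally its weight.
  m = 0000 → c = 0000000, weight = 0.
  m = 1000 → c = 1110011, weight = 5.
  m = 0100 → c = 0111000, weight = 3.
  m = 1100 → c = 1001011, weight = 4.
  m = 0010 → c = 1001001, weight = 3.
  m = 1010 → c = 0111010, weight = 4.
  m = 0110 → c = 1110001, weight = 4.
  m = 1110 → c = 0000010, weight = 1.
  m = 0001 → c = 0100010, weight = 2.
  m = 1001 → c = 1010001, weight = 3.
  m = 0101 → c = 0011010, weight = 3.
  m = 1101 → c = 1101001, weight = 4.
  m = 0011 → c = 1101011, weight = 5.
  m = 1011 → c = 0011000, weight = 2.
  m = 0111 → c = 1010011, weight = 4.
  m = 1111 → c = 0100000, weight = 1.
Tally weights:
  weight 0: 1 codewords.
  weight 1: 2 codewords.
  weight 2: 2 codewords.
  weight 3: 4 codewords.
  weight 4: 5 codewords.
  weight 5: 2 codewords.
Minimum distance d = smallest w > 0 with A_w > 0 = 1.
Sanity: Σ A_w = 16 = 2^4 = 16 ✓.


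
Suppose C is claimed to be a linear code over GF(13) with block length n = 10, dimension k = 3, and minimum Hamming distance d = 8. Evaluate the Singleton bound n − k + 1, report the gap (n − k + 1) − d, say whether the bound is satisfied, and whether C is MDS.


Singleton RHS = n − k + 1 = 8, slack = 0, bound satisfied, MDS.

Singleton bound: d ≤ n − k + 1.
Here n = 10, k = 3, so n − k + 1 = 8.
Given d = 8, check d ≤ 8: YES.
Slack = (n − k + 1) − d = 0.
The code is MDS (slack = 0).
Description: the claimed parameters are [10, 3, 8]_13; such a code would be MDS (meets Singleton bound).


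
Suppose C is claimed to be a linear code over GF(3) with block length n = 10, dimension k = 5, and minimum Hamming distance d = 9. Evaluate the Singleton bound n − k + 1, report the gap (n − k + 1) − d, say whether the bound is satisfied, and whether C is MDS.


Singleton RHS = n − k + 1 = 6, slack = -3, bound violated (no such code; not MDS).

Singleton bound: d ≤ n − k + 1.
Here n = 10, k = 5, so n − k + 1 = 6.
Given d = 9, check d ≤ 6: NO.
Slack = (n − k + 1) − d = -3.
The slack is negative: d = 9 exceeds n − k + 1 = 6 by 3, so the Singleton bound is violated and no linear [10, 5, 9]_3 code can exist. In particular it is not MDS (MDS requires d = n − k + 1 exactly).
Description: the claimed parameters are [10, 5, 9]_3; such a code would be impossible (violates the Singleton bound).


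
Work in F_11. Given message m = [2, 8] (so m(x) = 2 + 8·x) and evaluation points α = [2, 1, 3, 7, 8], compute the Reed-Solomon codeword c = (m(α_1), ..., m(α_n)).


c = [7, 10, 4, 3, 0]

Message polynomial: m(x) = 2 + 8·x (mod 11).
For each evaluation point α_i, compute m(α_i) mod 11:
  α_1 = 2: Horner steps 8 → 7, so m(2) = 7.
  α_2 = 1: Horner steps 8 → 10, so m(1) = 10.
  α_3 = 3: Horner steps 8 → 4, so m(3) = 4.
  α_4 = 7: Horner steps 8 → 3, so m(7) = 3.
  α_5 = 8: Horner steps 8 → 0, so m(8) = 0.
Codeword c = [7, 10, 4, 3, 0] ∈ F_11^5.


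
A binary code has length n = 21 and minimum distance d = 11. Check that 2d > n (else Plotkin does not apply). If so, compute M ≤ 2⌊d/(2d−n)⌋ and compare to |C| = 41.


Plotkin bound M ≤ 22; given |C| = 41 > bound (violated).

Check applicability: 2d = 22, n = 21.
2d − n = 1 > 0, so Plotkin applies.
Compute d/(2d−n) = 11/1 ≈ 11.0000.
⌊d/(2d−n)⌋ = 11.
Plotkin bound: M ≤ 2·11 = 22.
Given |C| = 41, check: VIOLATED.
This |C| is above the Plotkin bound, so no binary code with n = 21, d = 11 and 41 codewords exists.


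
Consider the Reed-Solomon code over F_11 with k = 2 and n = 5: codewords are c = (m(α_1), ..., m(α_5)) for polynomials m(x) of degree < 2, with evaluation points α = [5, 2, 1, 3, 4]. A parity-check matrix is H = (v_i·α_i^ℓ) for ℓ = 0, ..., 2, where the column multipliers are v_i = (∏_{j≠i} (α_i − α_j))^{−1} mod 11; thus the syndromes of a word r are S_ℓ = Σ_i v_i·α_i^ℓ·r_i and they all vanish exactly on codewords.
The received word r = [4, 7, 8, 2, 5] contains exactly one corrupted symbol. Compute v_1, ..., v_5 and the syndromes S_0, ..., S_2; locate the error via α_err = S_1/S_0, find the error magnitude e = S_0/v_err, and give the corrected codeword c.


S = (10, 8, 2), error at position 4, error magnitude e = 7, c = [4, 7, 8, 6, 5].

Step 1: column multipliers v_i = (∏_{j≠i}(α_i − α_j))^{−1} mod 11.
  i = 1 (α = 5): (5−2)(5−1)(5−3)(5−4) = 3·4·2·1 = 24 ≡ 2, so v_1 = 2^{−1} = 6 (mod 11).
  i = 2 (α = 2): (2−5)(2−1)(2−3)(2−4) = (−3)·1·(−1)·(−2) = −6 ≡ 5, so v_2 = 5^{−1} = 9 (mod 11).
  i = 3 (α = 1): (1−5)(1−2)(1−3)(1−4) = (−4)·(−1)·(−2)·(−3) = 24 ≡ 2, so v_3 = 2^{−1} = 6 (mod 11).
  i = 4 (α = 3): (3−5)(3−2)(3−1)(3−4) = (−2)·1·2·(−1) = 4 ≡ 4, so v_4 = 4^{−1} = 3 (mod 11).
  i = 5 (α = 4): (4−5)(4−2)(4−1)(4−3) = (−1)·2·3·1 = −6 ≡ 5, so v_5 = 5^{−1} = 9 (mod 11).
  v = [6, 9, 6, 3, 9].
Step 2: syndromes of r = [4, 7, 8, 2, 5] (all sums mod 11).
  S_0 = Σ v_i r_i = 6·4 + 9·7 + 6·8 + 3·2 + 9·5 = 186 ≡ 10.
  S_1 = Σ v_i α_i r_i = 6·5·4 + 9·2·7 + 6·1·8 + 3·3·2 + 9·4·5 = 492 ≡ 8.
  α_i^2 mod 11 = [3, 4, 1, 9, 5].
  S_2 = Σ v_i α_i^2 r_i = 6·3·4 + 9·4·7 + 6·1·8 + 3·9·2 + 9·5·5 = 651 ≡ 2.
  S = (10, 8, 2) ≠ 0, so r is not a codeword (an error is present).
Step 3: locate the error. For a single error e at position i, S_ℓ = v_i·e·α_i^ℓ, so α_err = S_1/S_0.
  S_0^{−1} = 10^{−1} = 10 (mod 11), so α_err = 8·10 = 80 ≡ 3 = α_4. Error position i = 4.
  Consistency check: S_2/S_1 = 2·7 = 14 ≡ 3 = α_err ✓ (single-error assumption holds).
Step 4: error magnitude e = S_0/v_4 = S_0·∏_{j≠4}(α_4 − α_j) = 10·4 = 40 ≡ 7 (mod 11).
Step 5: correct position 4: c_4 = r_4 − e = 2 − 7 ≡ 6 (mod 11). Hence c = [4, 7, 8, 6, 5].
  Check: interpolating c through the α_i gives m(x) = 9 + 10·x (degree < 2) with m(α_i) = c_i for every i, so c is indeed a codeword.


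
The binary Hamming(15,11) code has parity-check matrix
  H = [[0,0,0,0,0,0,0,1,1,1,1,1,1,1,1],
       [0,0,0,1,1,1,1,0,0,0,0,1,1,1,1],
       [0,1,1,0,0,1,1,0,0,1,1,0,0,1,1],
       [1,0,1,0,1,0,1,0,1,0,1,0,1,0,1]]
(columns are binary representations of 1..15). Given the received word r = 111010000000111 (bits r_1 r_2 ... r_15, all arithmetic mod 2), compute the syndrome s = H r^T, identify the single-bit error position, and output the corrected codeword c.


s = (1, 0, 0, 1)^T, error position = 9, corrected codeword c = 111010001000111

Compute s = H r^T mod 2 one row at a time:
  s_1 = 0 + 0 + 0 + 0 + 0 + 1 + 1 + 1 = 3 ≡ 1 (mod 2).
  s_2 = 0 + 1 + 0 + 0 + 0 + 1 + 1 + 1 = 4 ≡ 0 (mod 2).
  s_3 = 1 + 1 + 0 + 0 + 0 + 0 + 1 + 1 = 4 ≡ 0 (mod 2).
  s_4 = 1 + 1 + 1 + 0 + 0 + 0 + 1 + 1 = 5 ≡ 1 (mod 2).
s = (1, 0, 0, 1)^T — this equals column 9 of H (binary 1001), so error is at position 9.
Correct: flip bit 9 of r = 111010000000111 to get c = 111010001000111.


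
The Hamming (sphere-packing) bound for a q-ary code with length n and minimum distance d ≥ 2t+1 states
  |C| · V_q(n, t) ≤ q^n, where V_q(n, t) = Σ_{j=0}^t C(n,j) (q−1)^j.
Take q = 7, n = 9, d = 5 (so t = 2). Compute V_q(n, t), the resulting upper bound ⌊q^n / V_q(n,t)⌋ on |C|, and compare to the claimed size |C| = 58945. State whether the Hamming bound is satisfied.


V_q(n, t) = 1351, q^n = 40353607, Hamming bound = 29869, |C| = 58945 > bound (violated).

Step 1: Compute V_q(n, t) = Σ_{j=0}^2 C(n, j) (q−1)^j.
  j = 0: C(9,0)·(6)^0 = 1·1 = 1.
  j = 1: C(9,1)·(6)^1 = 9·6 = 54.
  j = 2: C(9,2)·(6)^2 = 36·36 = 1296.
  V_q(n, t) = 1 + 54 + 1296 = 1351.
Step 2: q^n = 7^9 = 40353607.
Step 3: Hamming bound ⌊q^n / V_q(n,t)⌋ = ⌊40353607/1351⌋ = 29869.
Step 4: Compare |C| = 58945 to 29869: violated.
The claimed |C| lies above the Hamming bound, so no 7-ary code of length 9 with d ≥ 5 can have 58945 codewords.


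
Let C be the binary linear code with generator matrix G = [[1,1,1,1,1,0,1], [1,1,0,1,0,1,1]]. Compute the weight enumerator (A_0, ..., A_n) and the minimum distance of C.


Weight distribution: A_0 = 1, A_3 = 1, A_5 = 1, A_6 = 1. Minimum distance d = 3.

Enumerate all 2^2 = 4 messages m ∈ F_2^2.
For each, compute codeword c = mG in F_2^7, then tally its weight.
  m = 00 → c = 0000000, weight = 0.
  m = 10 → c = 1111101, weight = 6.
  m = 01 → c = 1101011, weight = 5.
  m = 11 → c = 0010110, weight = 3.
Tally weights:
  weight 0: 1 codewords.
  weight 3: 1 codewords.
  weight 5: 1 codewords.
  weight 6: 1 codewords.
Minimum distance d = smallest w > 0 with A_w > 0 = 3.
Sanity: Σ A_w = 4 = 2^2 = 4 ✓.


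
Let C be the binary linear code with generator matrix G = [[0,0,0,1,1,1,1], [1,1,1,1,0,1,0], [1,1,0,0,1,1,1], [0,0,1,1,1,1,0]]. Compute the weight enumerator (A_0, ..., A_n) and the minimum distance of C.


Weight distribution: A_0 = 1, A_2 = 4, A_3 = 2, A_4 = 3, A_5 = 6. Minimum distance d = 2.

Enumerate all 2^4 = 16 messages m ∈ F_2^4.
For each, compute codeword c = mG in F_2^7, then tally its weight.
  m = 0000 → c = 0000000, weight = 0.
  m = 1000 → c = 0001111, weight = 4.
  m = 0100 → c = 1111010, weight = 5.
  m = 1100 → c = 1110101, weight = 5.
  m = 0010 → c = 1100111, weight = 5.
  m = 1010 → c = 1101000, weight = 3.
  m = 0110 → c = 0011101, weight = 4.
  m = 1110 → c = 0010010, weight = 2.
  m = 0001 → c = 0011110, weight = 4.
  m = 1001 → c = 0010001, weight = 2.
  m = 0101 → c = 1100100, weight = 3.
  m = 1101 → c = 1101011, weight = 5.
  m = 0011 → c = 1111001, weight = 5.
  m = 1011 → c = 1110110, weight = 5.
  m = 0111 → c = 0000011, weight = 2.
  m = 1111 → c = 0001100, weight = 2.
Tally weights:
  weight 0: 1 codewords.
  weight 2: 4 codewords.
  weight 3: 2 codewords.
  weight 4: 3 codewords.
  weight 5: 6 codewords.
Minimum distance d = smallest w > 0 with A_w > 0 = 2.
Sanity: Σ A_w = 16 = 2^4 = 16 ✓.


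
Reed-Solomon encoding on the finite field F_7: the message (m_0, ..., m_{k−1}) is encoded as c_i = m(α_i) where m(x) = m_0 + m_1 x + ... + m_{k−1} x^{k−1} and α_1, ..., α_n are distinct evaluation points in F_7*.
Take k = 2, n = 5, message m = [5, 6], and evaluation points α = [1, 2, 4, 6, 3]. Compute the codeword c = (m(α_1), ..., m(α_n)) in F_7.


c = [4, 3, 1, 6, 2]

Message polynomial: m(x) = 5 + 6·x (mod 7).
For each evaluation point α_i, compute m(α_i) mod 7:
  α_1 = 1: Horner steps 6 → 4, so m(1) = 4.
  α_2 = 2: Horner steps 6 → 3, so m(2) = 3.
  α_3 = 4: Horner steps 6 → 1, so m(4) = 1.
  α_4 = 6: Horner steps 6 → 6, so m(6) = 6.
  α_5 = 3: Horner steps 6 → 2, so m(3) = 2.
Codeword c = [4, 3, 1, 6, 2] ∈ F_7^5.


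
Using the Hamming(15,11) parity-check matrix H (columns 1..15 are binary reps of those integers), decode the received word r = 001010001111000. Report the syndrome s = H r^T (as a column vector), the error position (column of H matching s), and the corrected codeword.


s = (0, 0, 1, 0)^T, error position = 2, corrected codeword c = 011010001111000

Compute s = H r^T mod 2 one row at a time:
  s_1 = 0 + 1 + 1 + 1 + 1 + 0 + 0 + 0 = 4 ≡ 0 (mod 2).
  s_2 = 0 + 1 + 0 + 0 + 1 + 0 + 0 + 0 = 2 ≡ 0 (mod 2).
  s_3 = 0 + 1 + 0 + 0 + 1 + 1 + 0 + 0 = 3 ≡ 1 (mod 2).
  s_4 = 0 + 1 + 1 + 0 + 1 + 1 + 0 + 0 = 4 ≡ 0 (mod 2).
s = (0, 0, 1, 0)^T — this equals column 2 of H (binary 0010), so error is at position 2.
Correct: flip bit 2 of r = 001010001111000 to get c = 011010001111000.


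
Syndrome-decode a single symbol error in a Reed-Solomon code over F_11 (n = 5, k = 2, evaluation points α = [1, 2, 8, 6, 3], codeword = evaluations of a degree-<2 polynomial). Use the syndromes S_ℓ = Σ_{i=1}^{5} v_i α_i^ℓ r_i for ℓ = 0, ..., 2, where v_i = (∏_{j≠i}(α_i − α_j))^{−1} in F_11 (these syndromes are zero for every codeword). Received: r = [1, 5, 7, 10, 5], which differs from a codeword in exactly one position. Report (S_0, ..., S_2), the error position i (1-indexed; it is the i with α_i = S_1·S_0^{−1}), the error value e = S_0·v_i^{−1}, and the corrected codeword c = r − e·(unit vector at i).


S = (5, 4, 1), error at position 5, error magnitude e = 7, c = [1, 5, 7, 10, 9].

Step 1: column multipliers v_i = (∏_{j≠i}(α_i − α_j))^{−1} mod 11.
  i = 1 (α = 1): (1−2)(1−8)(1−6)(1−3) = (−1)·(−7)·(−5)·(−2) = 70 ≡ 4, so v_1 = 4^{−1} = 3 (mod 11).
  i = 2 (α = 2): (2−1)(2−8)(2−6)(2−3) = 1·(−6)·(−4)·(−1) = −24 ≡ 9, so v_2 = 9^{−1} = 5 (mod 11).
  i = 3 (α = 8): (8−1)(8−2)(8−6)(8−3) = 7·6·2·5 = 420 ≡ 2, so v_3 = 2^{−1} = 6 (mod 11).
  i = 4 (α = 6): (6−1)(6−2)(6−8)(6−3) = 5·4·(−2)·3 = −120 ≡ 1, so v_4 = 1^{−1} = 1 (mod 11).
  i = 5 (α = 3): (3−1)(3−2)(3−8)(3−6) = 2·1·(−5)·(−3) = 30 ≡ 8, so v_5 = 8^{−1} = 7 (mod 11).
  v = [3, 5, 6, 1, 7].
Step 2: syndromes of r = [1, 5, 7, 10, 5] (all sums mod 11).
  S_0 = Σ v_i r_i = 3·1 + 5·5 + 6·7 + 1·10 + 7·5 = 115 ≡ 5.
  S_1 = Σ v_i α_i r_i = 3·1·1 + 5·2·5 + 6·8·7 + 1·6·10 + 7·3·5 = 554 ≡ 4.
  α_i^2 mod 11 = [1, 4, 9, 3, 9].
  S_2 = Σ v_i α_i^2 r_i = 3·1·1 + 5·4·5 + 6·9·7 + 1·3·10 + 7·9·5 = 826 ≡ 1.
  S = (5, 4, 1) ≠ 0, so r is not a codeword (an error is present).
Step 3: locate the error. For a single error e at position i, S_ℓ = v_i·e·α_i^ℓ, so α_err = S_1/S_0.
  S_0^{−1} = 5^{−1} = 9 (mod 11), so α_err = 4·9 = 36 ≡ 3 = α_5. Error position i = 5.
  Consistency check: S_2/S_1 = 1·3 = 3 ≡ 3 = α_err ✓ (single-error assumption holds).
Step 4: error magnitude e = S_0/v_5 = S_0·∏_{j≠5}(α_5 − α_j) = 5·8 = 40 ≡ 7 (mod 11).
Step 5: correct position 5: c_5 = r_5 − e = 5 − 7 ≡ 9 (mod 11). Hence c = [1, 5, 7, 10, 9].
  Check: interpolating c through the α_i gives m(x) = 8 + 4·x (degree < 2) with m(α_i) = c_i for every i, so c is indeed a codeword.


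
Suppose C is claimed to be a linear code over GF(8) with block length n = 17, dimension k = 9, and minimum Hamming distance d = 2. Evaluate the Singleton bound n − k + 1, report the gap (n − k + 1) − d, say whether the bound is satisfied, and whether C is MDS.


Singleton RHS = n − k + 1 = 9, slack = 7, bound satisfied, not MDS.

Singleton bound: d ≤ n − k + 1.
Here n = 17, k = 9, so n − k + 1 = 9.
Given d = 2, check d ≤ 9: YES.
Slack = (n − k + 1) − d = 7.
The code is NOT MDS (slack = 7 > 0).
Description: the claimed parameters are [17, 9, 2]_8; such a code would be non-MDS.


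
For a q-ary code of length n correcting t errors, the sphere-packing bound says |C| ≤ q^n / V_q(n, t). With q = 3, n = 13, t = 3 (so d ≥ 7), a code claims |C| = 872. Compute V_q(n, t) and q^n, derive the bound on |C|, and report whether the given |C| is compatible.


V_q(n, t) = 2627, q^n = 1594323, Hamming bound = 606, |C| = 872 > bound (violated).

Step 1: Compute V_q(n, t) = Σ_{j=0}^3 C(n, j) (q−1)^j.
  j = 0: C(13,0)·(2)^0 = 1·1 = 1.
  j = 1: C(13,1)·(2)^1 = 13·2 = 26.
  j = 2: C(13,2)·(2)^2 = 78·4 = 312.
  j = 3: C(13,3)·(2)^3 = 286·8 = 2288.
  V_q(n, t) = 1 + 26 + 312 + 2288 = 2627.
Step 2: q^n = 3^13 = 1594323.
Step 3: Hamming bound ⌊q^n / V_q(n,t)⌋ = ⌊1594323/2627⌋ = 606.
Step 4: Compare |C| = 872 to 606: violated.
The claimed |C| lies above the Hamming bound, so no 3-ary code of length 13 with d ≥ 7 can have 872 codewords.


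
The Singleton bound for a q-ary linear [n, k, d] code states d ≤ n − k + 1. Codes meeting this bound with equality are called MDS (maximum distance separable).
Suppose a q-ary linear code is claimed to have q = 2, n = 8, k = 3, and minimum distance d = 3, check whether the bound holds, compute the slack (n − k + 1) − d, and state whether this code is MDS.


Singleton RHS = n − k + 1 = 6, slack = 3, bound satisfied, not MDS.

Singleton bound: d ≤ n − k + 1.
Here n = 8, k = 3, so n − k + 1 = 6.
Given d = 3, check d ≤ 6: YES.
Slack = (n − k + 1) − d = 3.
The code is NOT MDS (slack = 3 > 0).
Description: the claimed parameters are [8, 3, 3]_2; such a code would be non-MDS.


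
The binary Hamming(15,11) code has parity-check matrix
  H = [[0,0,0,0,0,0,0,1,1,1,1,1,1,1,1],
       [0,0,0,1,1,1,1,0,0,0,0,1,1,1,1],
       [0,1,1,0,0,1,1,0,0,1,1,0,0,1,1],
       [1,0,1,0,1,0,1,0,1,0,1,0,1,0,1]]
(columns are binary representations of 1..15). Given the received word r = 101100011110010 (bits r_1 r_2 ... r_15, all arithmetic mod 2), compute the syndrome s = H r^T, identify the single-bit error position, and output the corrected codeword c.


s = (1, 0, 0, 0)^T, error position = 8, corrected codeword c = 101100001110010

Compute s = H r^T mod 2 one row at a time:
  s_1 = 1 + 1 + 1 + 1 + 0 + 0 + 1 + 0 = 5 ≡ 1 (mod 2).
  s_2 = 1 + 0 + 0 + 0 + 0 + 0 + 1 + 0 = 2 ≡ 0 (mod 2).
  s_3 = 0 + 1 + 0 + 0 + 1 + 1 + 1 + 0 = 4 ≡ 0 (mod 2).
  s_4 = 1 + 1 + 0 + 0 + 1 + 1 + 0 + 0 = 4 ≡ 0 (mod 2).
s = (1, 0, 0, 0)^T — this equals column 8 of H (binary 1000), so error is at position 8.
Correct: flip bit 8 of r = 101100011110010 to get c = 101100001110010.


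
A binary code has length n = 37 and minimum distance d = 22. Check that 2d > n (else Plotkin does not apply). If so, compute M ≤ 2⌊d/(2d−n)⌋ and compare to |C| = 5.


Plotkin bound M ≤ 6; given |C| = 5 ≤ bound (satisfied).

Check applicability: 2d = 44, n = 37.
2d − n = 7 > 0, so Plotkin applies.
Compute d/(2d−n) = 22/7 ≈ 3.1429.
⌊d/(2d−n)⌋ = 3.
Plotkin bound: M ≤ 2·3 = 6.
Given |C| = 5, check: satisfied.
This |C| is below the Plotkin bound.


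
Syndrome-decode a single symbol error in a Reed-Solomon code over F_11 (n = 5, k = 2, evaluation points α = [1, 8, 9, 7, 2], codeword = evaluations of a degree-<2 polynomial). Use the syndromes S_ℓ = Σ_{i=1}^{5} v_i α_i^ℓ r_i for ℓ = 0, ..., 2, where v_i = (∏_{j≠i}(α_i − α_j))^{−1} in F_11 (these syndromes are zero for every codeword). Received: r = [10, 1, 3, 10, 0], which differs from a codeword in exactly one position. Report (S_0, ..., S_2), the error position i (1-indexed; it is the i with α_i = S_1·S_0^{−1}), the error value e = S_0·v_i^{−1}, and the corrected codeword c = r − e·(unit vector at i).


S = (2, 2, 2), error at position 1, error magnitude e = 1, c = [9, 1, 3, 10, 0].

Step 1: column multipliers v_i = (∏_{j≠i}(α_i − α_j))^{−1} mod 11.
  i = 1 (α = 1): (1−8)(1−9)(1−7)(1−2) = (−7)·(−8)·(−6)·(−1) = 336 ≡ 6, so v_1 = 6^{−1} = 2 (mod 11).
  i = 2 (α = 8): (8−1)(8−9)(8−7)(8−2) = 7·(−1)·1·6 = −42 ≡ 2, so v_2 = 2^{−1} = 6 (mod 11).
  i = 3 (α = 9): (9−1)(9−8)(9−7)(9−2) = 8·1·2·7 = 112 ≡ 2, so v_3 = 2^{−1} = 6 (mod 11).
  i = 4 (α = 7): (7−1)(7−8)(7−9)(7−2) = 6·(−1)·(−2)·5 = 60 ≡ 5, so v_4 = 5^{−1} = 9 (mod 11).
  i = 5 (α = 2): (2−1)(2−8)(2−9)(2−7) = 1·(−6)·(−7)·(−5) = −210 ≡ 10, so v_5 = 10^{−1} = 10 (mod 11).
  v = [2, 6, 6, 9, 10].
Step 2: syndromes of r = [10, 1, 3, 10, 0] (all sums mod 11).
  S_0 = Σ v_i r_i = 2·10 + 6·1 + 6·3 + 9·10 + 10·0 = 134 ≡ 2.
  S_1 = Σ v_i α_i r_i = 2·1·10 + 6·8·1 + 6·9·3 + 9·7·10 + 10·2·0 = 860 ≡ 2.
  α_i^2 mod 11 = [1, 9, 4, 5, 4].
  S_2 = Σ v_i α_i^2 r_i = 2·1·10 + 6·9·1 + 6·4·3 + 9·5·10 + 10·4·0 = 596 ≡ 2.
  S = (2, 2, 2) ≠ 0, so r is not a codeword (an error is present).
Step 3: locate the error. For a single error e at position i, S_ℓ = v_i·e·α_i^ℓ, so α_err = S_1/S_0.
  S_0^{−1} = 2^{−1} = 6 (mod 11), so α_err = 2·6 = 12 ≡ 1 = α_1. Error position i = 1.
  Consistency check: S_2/S_1 = 2·6 = 12 ≡ 1 = α_err ✓ (single-error assumption holds).
Step 4: error magnitude e = S_0/v_1 = S_0·∏_{j≠1}(α_1 − α_j) = 2·6 = 12 ≡ 1 (mod 11).
Step 5: correct position 1: c_1 = r_1 − e = 10 − 1 ≡ 9 (mod 11). Hence c = [9, 1, 3, 10, 0].
  Check: interpolating c through the α_i gives m(x) = 7 + 2·x (degree < 2) with m(α_i) = c_i for every i, so c is indeed a codeword.


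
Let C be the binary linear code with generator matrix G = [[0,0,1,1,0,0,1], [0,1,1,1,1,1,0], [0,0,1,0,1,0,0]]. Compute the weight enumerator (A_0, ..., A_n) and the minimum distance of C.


Weight distribution: A_0 = 1, A_2 = 1, A_3 = 3, A_4 = 2, A_5 = 1. Minimum distance d = 2.

Enumerate all 2^3 = 8 messages m ∈ F_2^3.
For each, compute codeword c = mG in F_2^7, then tally its weight.
  m = 000 → c = 0000000, weight = 0.
  m = 100 → c = 0011001, weight = 3.
  m = 010 → c = 0111110, weight = 5.
  m = 110 → c = 0100111, weight = 4.
  m = 001 → c = 0010100, weight = 2.
  m = 101 → c = 0001101, weight = 3.
  m = 011 → c = 0101010, weight = 3.
  m = 111 → c = 0110011, weight = 4.
Tally weights:
  weight 0: 1 codewords.
  weight 2: 1 codewords.
  weight 3: 3 codewords.
  weight 4: 2 codewords.
  weight 5: 1 codewords.
Minimum distance d = smallest w > 0 with A_w > 0 = 2.
Sanity: Σ A_w = 8 = 2^3 = 8 ✓.


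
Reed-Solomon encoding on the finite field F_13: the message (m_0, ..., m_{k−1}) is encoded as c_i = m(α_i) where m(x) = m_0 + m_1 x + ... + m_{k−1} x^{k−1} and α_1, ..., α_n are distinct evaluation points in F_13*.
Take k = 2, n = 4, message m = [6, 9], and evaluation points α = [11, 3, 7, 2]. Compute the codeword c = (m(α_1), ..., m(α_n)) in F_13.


c = [1, 7, 4, 11]

Message polynomial: m(x) = 6 + 9·x (mod 13).
For each evaluation point α_i, compute m(α_i) mod 13:
  α_1 = 11: Horner steps 9 → 1, so m(11) = 1.
  α_2 = 3: Horner steps 9 → 7, so m(3) = 7.
  α_3 = 7: Horner steps 9 → 4, so m(7) = 4.
  α_4 = 2: Horner steps 9 → 11, so m(2) = 11.
Codeword c = [1, 7, 4, 11] ∈ F_13^4.


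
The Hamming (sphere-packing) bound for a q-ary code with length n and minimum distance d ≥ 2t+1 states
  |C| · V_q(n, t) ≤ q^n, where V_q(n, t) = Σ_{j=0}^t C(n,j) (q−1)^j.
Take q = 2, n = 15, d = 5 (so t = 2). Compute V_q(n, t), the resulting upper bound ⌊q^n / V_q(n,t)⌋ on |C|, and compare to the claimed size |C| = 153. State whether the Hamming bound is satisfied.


V_q(n, t) = 121, q^n = 32768, Hamming bound = 270, |C| = 153 ≤ bound (satisfied).

Step 1: Compute V_q(n, t) = Σ_{j=0}^2 C(n, j) (q−1)^j.
  j = 0: C(15,0)·(1)^0 = 1·1 = 1.
  j = 1: C(15,1)·(1)^1 = 15·1 = 15.
  j = 2: C(15,2)·(1)^2 = 105·1 = 105.
  V_q(n, t) = 1 + 15 + 105 = 121.
Step 2: q^n = 2^15 = 32768.
Step 3: Hamming bound ⌊q^n / V_q(n,t)⌋ = ⌊32768/121⌋ = 270.
Step 4: Compare |C| = 153 to 270: satisfied.
The claimed |C| lies below the Hamming bound.


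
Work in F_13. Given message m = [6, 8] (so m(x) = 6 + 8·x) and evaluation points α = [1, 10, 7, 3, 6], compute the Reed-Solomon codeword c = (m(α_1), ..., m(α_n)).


c = [1, 8, 10, 4, 2]

Message polynomial: m(x) = 6 + 8·x (mod 13).
For each evaluation point α_i, compute m(α_i) mod 13:
  α_1 = 1: Horner steps 8 → 1, so m(1) = 1.
  α_2 = 10: Horner steps 8 → 8, so m(10) = 8.
  α_3 = 7: Horner steps 8 → 10, so m(7) = 10.
  α_4 = 3: Horner steps 8 → 4, so m(3) = 4.
  α_5 = 6: Horner steps 8 → 2, so m(6) = 2.
Codeword c = [1, 8, 10, 4, 2] ∈ F_13^5.


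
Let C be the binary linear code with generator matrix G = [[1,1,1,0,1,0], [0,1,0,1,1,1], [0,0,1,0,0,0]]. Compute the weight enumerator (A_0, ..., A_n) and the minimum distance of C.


Weight distribution: A_0 = 1, A_1 = 1, A_3 = 2, A_4 = 3, A_5 = 1. Minimum distance d = 1.

Enumerate all 2^3 = 8 messages m ∈ F_2^3.
For each, compute codeword c = mG in F_2^6, then tally its weight.
  m = 000 → c = 000000, weight = 0.
  m = 100 → c = 111010, weight = 4.
  m = 010 → c = 010111, weight = 4.
  m = 110 → c = 101101, weight = 4.
  m = 001 → c = 001000, weight = 1.
  m = 101 → c = 110010, weight = 3.
  m = 011 → c = 011111, weight = 5.
  m = 111 → c = 100101, weight = 3.
Tally weights:
  weight 0: 1 codewords.
  weight 1: 1 codewords.
  weight 3: 2 codewords.
  weight 4: 3 codewords.
  weight 5: 1 codewords.
Minimum distance d = smallest w > 0 with A_w > 0 = 1.
Sanity: Σ A_w = 8 = 2^3 = 8 ✓.


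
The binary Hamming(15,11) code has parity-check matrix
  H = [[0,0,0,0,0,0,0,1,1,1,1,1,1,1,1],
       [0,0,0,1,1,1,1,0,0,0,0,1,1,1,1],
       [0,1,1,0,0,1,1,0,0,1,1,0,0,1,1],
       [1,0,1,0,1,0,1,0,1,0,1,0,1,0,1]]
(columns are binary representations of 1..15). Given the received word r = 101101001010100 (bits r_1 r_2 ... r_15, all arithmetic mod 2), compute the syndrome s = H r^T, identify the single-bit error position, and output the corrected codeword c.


s = (1, 1, 1, 1)^T, error position = 15, corrected codeword c = 101101001010101

Compute s = H r^T mod 2 one row at a time:
  s_1 = 0 + 1 + 0 + 1 + 0 + 1 + 0 + 0 = 3 ≡ 1 (mod 2).
  s_2 = 1 + 0 + 1 + 0 + 0 + 1 + 0 + 0 = 3 ≡ 1 (mod 2).
  s_3 = 0 + 1 + 1 + 0 + 0 + 1 + 0 + 0 = 3 ≡ 1 (mod 2).
  s_4 = 1 + 1 + 0 + 0 + 1 + 1 + 1 + 0 = 5 ≡ 1 (mod 2).
s = (1, 1, 1, 1)^T — this equals column 15 of H (binary 1111), so error is at position 15.
Correct: flip bit 15 of r = 101101001010100 to get c = 101101001010101.


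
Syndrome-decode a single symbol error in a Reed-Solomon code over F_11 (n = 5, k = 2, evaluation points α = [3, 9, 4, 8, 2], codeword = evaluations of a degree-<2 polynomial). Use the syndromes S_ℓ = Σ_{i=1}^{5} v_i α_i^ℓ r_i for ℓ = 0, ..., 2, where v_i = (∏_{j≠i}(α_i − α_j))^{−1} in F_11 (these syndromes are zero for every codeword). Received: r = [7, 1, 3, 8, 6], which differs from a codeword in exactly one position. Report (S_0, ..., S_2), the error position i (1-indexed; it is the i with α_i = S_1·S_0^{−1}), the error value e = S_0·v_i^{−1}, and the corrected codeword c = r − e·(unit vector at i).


S = (10, 8, 2), error at position 1, error magnitude e = 8, c = [10, 1, 3, 8, 6].

Step 1: column multipliers v_i = (∏_{j≠i}(α_i − α_j))^{−1} mod 11.
  i = 1 (α = 3): (3−9)(3−4)(3−8)(3−2) = (−6)·(−1)·(−5)·1 = −30 ≡ 3, so v_1 = 3^{−1} = 4 (mod 11).
  i = 2 (α = 9): (9−3)(9−4)(9−8)(9−2) = 6·5·1·7 = 210 ≡ 1, so v_2 = 1^{−1} = 1 (mod 11).
  i = 3 (α = 4): (4−3)(4−9)(4−8)(4−2) = 1·(−5)·(−4)·2 = 40 ≡ 7, so v_3 = 7^{−1} = 8 (mod 11).
  i = 4 (α = 8): (8−3)(8−9)(8−4)(8−2) = 5·(−1)·4·6 = −120 ≡ 1, so v_4 = 1^{−1} = 1 (mod 11).
  i = 5 (α = 2): (2−3)(2−9)(2−4)(2−8) = (−1)·(−7)·(−2)·(−6) = 84 ≡ 7, so v_5 = 7^{−1} = 8 (mod 11).
  v = [4, 1, 8, 1, 8].
Step 2: syndromes of r = [7, 1, 3, 8, 6] (all sums mod 11).
  S_0 = Σ v_i r_i = 4·7 + 1·1 + 8·3 + 1·8 + 8·6 = 109 ≡ 10.
  S_1 = Σ v_i α_i r_i = 4·3·7 + 1·9·1 + 8·4·3 + 1·8·8 + 8·2·6 = 349 ≡ 8.
  α_i^2 mod 11 = [9, 4, 5, 9, 4].
  S_2 = Σ v_i α_i^2 r_i = 4·9·7 + 1·4·1 + 8·5·3 + 1·9·8 + 8·4·6 = 640 ≡ 2.
  S = (10, 8, 2) ≠ 0, so r is not a codeword (an error is present).
Step 3: locate the error. For a single error e at position i, S_ℓ = v_i·e·α_i^ℓ, so α_err = S_1/S_0.
  S_0^{−1} = 10^{−1} = 10 (mod 11), so α_err = 8·10 = 80 ≡ 3 = α_1. Error position i = 1.
  Consistency check: S_2/S_1 = 2·7 = 14 ≡ 3 = α_err ✓ (single-error assumption holds).
Step 4: error magnitude e = S_0/v_1 = S_0·∏_{j≠1}(α_1 − α_j) = 10·3 = 30 ≡ 8 (mod 11).
Step 5: correct position 1: c_1 = r_1 − e = 7 − 8 ≡ 10 (mod 11). Hence c = [10, 1, 3, 8, 6].
  Check: interpolating c through the α_i gives m(x) = 9 + 4·x (degree < 2) with m(α_i) = c_i for every i, so c is indeed a codeword.
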